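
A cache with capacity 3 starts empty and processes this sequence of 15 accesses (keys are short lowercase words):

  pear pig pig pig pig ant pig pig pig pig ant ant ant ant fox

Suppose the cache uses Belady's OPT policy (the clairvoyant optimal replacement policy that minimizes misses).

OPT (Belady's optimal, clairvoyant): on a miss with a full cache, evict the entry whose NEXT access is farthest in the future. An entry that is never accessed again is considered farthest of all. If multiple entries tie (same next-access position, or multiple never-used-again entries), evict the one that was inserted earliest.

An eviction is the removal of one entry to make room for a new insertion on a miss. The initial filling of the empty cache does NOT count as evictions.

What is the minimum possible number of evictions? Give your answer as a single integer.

Answer: 1

Derivation:
OPT (Belady) simulation (capacity=3):
  1. access pear: MISS. Cache: [pear]
  2. access pig: MISS. Cache: [pear pig]
  3. access pig: HIT. Next use of pig: step 4. Cache: [pear pig]
  4. access pig: HIT. Next use of pig: step 5. Cache: [pear pig]
  5. access pig: HIT. Next use of pig: step 7. Cache: [pear pig]
  6. access ant: MISS. Cache: [pear pig ant]
  7. access pig: HIT. Next use of pig: step 8. Cache: [pear pig ant]
  8. access pig: HIT. Next use of pig: step 9. Cache: [pear pig ant]
  9. access pig: HIT. Next use of pig: step 10. Cache: [pear pig ant]
  10. access pig: HIT. Next use of pig: never. Cache: [pear pig ant]
  11. access ant: HIT. Next use of ant: step 12. Cache: [pear pig ant]
  12. access ant: HIT. Next use of ant: step 13. Cache: [pear pig ant]
  13. access ant: HIT. Next use of ant: step 14. Cache: [pear pig ant]
  14. access ant: HIT. Next use of ant: never. Cache: [pear pig ant]
  15. access fox: MISS, evict pear (next use: never). Cache: [pig ant fox]
Total: 11 hits, 4 misses, 1 evictions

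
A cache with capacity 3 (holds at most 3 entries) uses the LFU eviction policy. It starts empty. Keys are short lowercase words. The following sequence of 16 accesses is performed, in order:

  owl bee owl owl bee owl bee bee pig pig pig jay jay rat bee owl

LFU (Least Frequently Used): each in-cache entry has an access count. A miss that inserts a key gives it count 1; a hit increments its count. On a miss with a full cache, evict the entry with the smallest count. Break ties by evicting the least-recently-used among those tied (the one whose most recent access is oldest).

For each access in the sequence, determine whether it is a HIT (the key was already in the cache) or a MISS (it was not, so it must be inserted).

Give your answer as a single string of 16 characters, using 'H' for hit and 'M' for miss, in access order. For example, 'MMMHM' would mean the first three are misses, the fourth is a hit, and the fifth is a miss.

Answer: MMHHHHHHMHHMHMHH

Derivation:
LFU simulation (capacity=3):
  1. access owl: MISS. Cache: [owl(c=1)]
  2. access bee: MISS. Cache: [owl(c=1) bee(c=1)]
  3. access owl: HIT, count now 2. Cache: [bee(c=1) owl(c=2)]
  4. access owl: HIT, count now 3. Cache: [bee(c=1) owl(c=3)]
  5. access bee: HIT, count now 2. Cache: [bee(c=2) owl(c=3)]
  6. access owl: HIT, count now 4. Cache: [bee(c=2) owl(c=4)]
  7. access bee: HIT, count now 3. Cache: [bee(c=3) owl(c=4)]
  8. access bee: HIT, count now 4. Cache: [owl(c=4) bee(c=4)]
  9. access pig: MISS. Cache: [pig(c=1) owl(c=4) bee(c=4)]
  10. access pig: HIT, count now 2. Cache: [pig(c=2) owl(c=4) bee(c=4)]
  11. access pig: HIT, count now 3. Cache: [pig(c=3) owl(c=4) bee(c=4)]
  12. access jay: MISS, evict pig(c=3). Cache: [jay(c=1) owl(c=4) bee(c=4)]
  13. access jay: HIT, count now 2. Cache: [jay(c=2) owl(c=4) bee(c=4)]
  14. access rat: MISS, evict jay(c=2). Cache: [rat(c=1) owl(c=4) bee(c=4)]
  15. access bee: HIT, count now 5. Cache: [rat(c=1) owl(c=4) bee(c=5)]
  16. access owl: HIT, count now 5. Cache: [rat(c=1) bee(c=5) owl(c=5)]
Total: 11 hits, 5 misses, 2 evictions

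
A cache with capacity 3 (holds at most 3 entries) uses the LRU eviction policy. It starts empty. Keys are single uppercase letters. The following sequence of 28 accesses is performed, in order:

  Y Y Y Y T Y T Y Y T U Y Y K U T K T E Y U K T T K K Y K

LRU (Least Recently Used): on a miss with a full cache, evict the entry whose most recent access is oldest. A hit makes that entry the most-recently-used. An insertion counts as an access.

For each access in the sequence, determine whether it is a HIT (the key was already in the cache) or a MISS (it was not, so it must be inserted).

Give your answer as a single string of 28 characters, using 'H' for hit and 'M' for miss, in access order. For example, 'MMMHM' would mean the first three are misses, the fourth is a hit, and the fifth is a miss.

Answer: MHHHMHHHHHMHHMHMHHMMMMMHHHMH

Derivation:
LRU simulation (capacity=3):
  1. access Y: MISS. Cache (LRU->MRU): [Y]
  2. access Y: HIT. Cache (LRU->MRU): [Y]
  3. access Y: HIT. Cache (LRU->MRU): [Y]
  4. access Y: HIT. Cache (LRU->MRU): [Y]
  5. access T: MISS. Cache (LRU->MRU): [Y T]
  6. access Y: HIT. Cache (LRU->MRU): [T Y]
  7. access T: HIT. Cache (LRU->MRU): [Y T]
  8. access Y: HIT. Cache (LRU->MRU): [T Y]
  9. access Y: HIT. Cache (LRU->MRU): [T Y]
  10. access T: HIT. Cache (LRU->MRU): [Y T]
  11. access U: MISS. Cache (LRU->MRU): [Y T U]
  12. access Y: HIT. Cache (LRU->MRU): [T U Y]
  13. access Y: HIT. Cache (LRU->MRU): [T U Y]
  14. access K: MISS, evict T. Cache (LRU->MRU): [U Y K]
  15. access U: HIT. Cache (LRU->MRU): [Y K U]
  16. access T: MISS, evict Y. Cache (LRU->MRU): [K U T]
  17. access K: HIT. Cache (LRU->MRU): [U T K]
  18. access T: HIT. Cache (LRU->MRU): [U K T]
  19. access E: MISS, evict U. Cache (LRU->MRU): [K T E]
  20. access Y: MISS, evict K. Cache (LRU->MRU): [T E Y]
  21. access U: MISS, evict T. Cache (LRU->MRU): [E Y U]
  22. access K: MISS, evict E. Cache (LRU->MRU): [Y U K]
  23. access T: MISS, evict Y. Cache (LRU->MRU): [U K T]
  24. access T: HIT. Cache (LRU->MRU): [U K T]
  25. access K: HIT. Cache (LRU->MRU): [U T K]
  26. access K: HIT. Cache (LRU->MRU): [U T K]
  27. access Y: MISS, evict U. Cache (LRU->MRU): [T K Y]
  28. access K: HIT. Cache (LRU->MRU): [T Y K]
Total: 17 hits, 11 misses, 8 evictions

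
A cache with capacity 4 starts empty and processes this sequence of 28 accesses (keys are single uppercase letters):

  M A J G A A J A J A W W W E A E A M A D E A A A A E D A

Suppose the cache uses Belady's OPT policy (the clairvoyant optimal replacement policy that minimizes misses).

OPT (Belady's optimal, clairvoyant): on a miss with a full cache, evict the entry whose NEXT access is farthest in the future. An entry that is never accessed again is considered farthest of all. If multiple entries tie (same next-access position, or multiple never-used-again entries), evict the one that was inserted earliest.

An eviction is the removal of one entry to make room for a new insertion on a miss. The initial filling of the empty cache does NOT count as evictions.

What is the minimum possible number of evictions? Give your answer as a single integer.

Answer: 3

Derivation:
OPT (Belady) simulation (capacity=4):
  1. access M: MISS. Cache: [M]
  2. access A: MISS. Cache: [M A]
  3. access J: MISS. Cache: [M A J]
  4. access G: MISS. Cache: [M A J G]
  5. access A: HIT. Next use of A: step 6. Cache: [M A J G]
  6. access A: HIT. Next use of A: step 8. Cache: [M A J G]
  7. access J: HIT. Next use of J: step 9. Cache: [M A J G]
  8. access A: HIT. Next use of A: step 10. Cache: [M A J G]
  9. access J: HIT. Next use of J: never. Cache: [M A J G]
  10. access A: HIT. Next use of A: step 15. Cache: [M A J G]
  11. access W: MISS, evict J (next use: never). Cache: [M A G W]
  12. access W: HIT. Next use of W: step 13. Cache: [M A G W]
  13. access W: HIT. Next use of W: never. Cache: [M A G W]
  14. access E: MISS, evict G (next use: never). Cache: [M A W E]
  15. access A: HIT. Next use of A: step 17. Cache: [M A W E]
  16. access E: HIT. Next use of E: step 21. Cache: [M A W E]
  17. access A: HIT. Next use of A: step 19. Cache: [M A W E]
  18. access M: HIT. Next use of M: never. Cache: [M A W E]
  19. access A: HIT. Next use of A: step 22. Cache: [M A W E]
  20. access D: MISS, evict M (next use: never). Cache: [A W E D]
  21. access E: HIT. Next use of E: step 26. Cache: [A W E D]
  22. access A: HIT. Next use of A: step 23. Cache: [A W E D]
  23. access A: HIT. Next use of A: step 24. Cache: [A W E D]
  24. access A: HIT. Next use of A: step 25. Cache: [A W E D]
  25. access A: HIT. Next use of A: step 28. Cache: [A W E D]
  26. access E: HIT. Next use of E: never. Cache: [A W E D]
  27. access D: HIT. Next use of D: never. Cache: [A W E D]
  28. access A: HIT. Next use of A: never. Cache: [A W E D]
Total: 21 hits, 7 misses, 3 evictions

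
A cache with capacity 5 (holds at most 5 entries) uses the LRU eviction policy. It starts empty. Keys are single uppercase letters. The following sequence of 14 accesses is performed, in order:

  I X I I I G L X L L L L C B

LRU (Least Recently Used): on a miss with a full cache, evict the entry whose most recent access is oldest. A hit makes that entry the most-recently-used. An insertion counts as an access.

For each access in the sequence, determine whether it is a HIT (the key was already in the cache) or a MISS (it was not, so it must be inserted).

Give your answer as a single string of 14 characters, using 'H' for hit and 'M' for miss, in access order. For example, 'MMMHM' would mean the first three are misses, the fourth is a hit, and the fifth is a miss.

LRU simulation (capacity=5):
  1. access I: MISS. Cache (LRU->MRU): [I]
  2. access X: MISS. Cache (LRU->MRU): [I X]
  3. access I: HIT. Cache (LRU->MRU): [X I]
  4. access I: HIT. Cache (LRU->MRU): [X I]
  5. access I: HIT. Cache (LRU->MRU): [X I]
  6. access G: MISS. Cache (LRU->MRU): [X I G]
  7. access L: MISS. Cache (LRU->MRU): [X I G L]
  8. access X: HIT. Cache (LRU->MRU): [I G L X]
  9. access L: HIT. Cache (LRU->MRU): [I G X L]
  10. access L: HIT. Cache (LRU->MRU): [I G X L]
  11. access L: HIT. Cache (LRU->MRU): [I G X L]
  12. access L: HIT. Cache (LRU->MRU): [I G X L]
  13. access C: MISS. Cache (LRU->MRU): [I G X L C]
  14. access B: MISS, evict I. Cache (LRU->MRU): [G X L C B]
Total: 8 hits, 6 misses, 1 evictions

Answer: MMHHHMMHHHHHMM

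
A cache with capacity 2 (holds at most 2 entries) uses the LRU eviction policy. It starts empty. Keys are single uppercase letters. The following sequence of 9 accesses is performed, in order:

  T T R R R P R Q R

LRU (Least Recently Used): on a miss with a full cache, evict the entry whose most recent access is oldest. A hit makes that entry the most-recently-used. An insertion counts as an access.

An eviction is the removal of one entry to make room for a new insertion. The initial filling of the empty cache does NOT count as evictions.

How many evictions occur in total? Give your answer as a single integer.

LRU simulation (capacity=2):
  1. access T: MISS. Cache (LRU->MRU): [T]
  2. access T: HIT. Cache (LRU->MRU): [T]
  3. access R: MISS. Cache (LRU->MRU): [T R]
  4. access R: HIT. Cache (LRU->MRU): [T R]
  5. access R: HIT. Cache (LRU->MRU): [T R]
  6. access P: MISS, evict T. Cache (LRU->MRU): [R P]
  7. access R: HIT. Cache (LRU->MRU): [P R]
  8. access Q: MISS, evict P. Cache (LRU->MRU): [R Q]
  9. access R: HIT. Cache (LRU->MRU): [Q R]
Total: 5 hits, 4 misses, 2 evictions

Answer: 2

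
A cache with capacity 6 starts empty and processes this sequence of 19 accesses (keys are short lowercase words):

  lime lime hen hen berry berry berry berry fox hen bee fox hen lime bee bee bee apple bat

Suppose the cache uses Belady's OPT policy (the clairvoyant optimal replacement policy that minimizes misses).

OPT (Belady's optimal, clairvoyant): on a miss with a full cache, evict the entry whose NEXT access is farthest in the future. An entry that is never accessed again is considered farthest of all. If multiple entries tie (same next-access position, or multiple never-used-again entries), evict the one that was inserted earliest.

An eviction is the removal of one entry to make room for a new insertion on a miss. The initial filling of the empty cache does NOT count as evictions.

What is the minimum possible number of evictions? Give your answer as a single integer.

OPT (Belady) simulation (capacity=6):
  1. access lime: MISS. Cache: [lime]
  2. access lime: HIT. Next use of lime: step 14. Cache: [lime]
  3. access hen: MISS. Cache: [lime hen]
  4. access hen: HIT. Next use of hen: step 10. Cache: [lime hen]
  5. access berry: MISS. Cache: [lime hen berry]
  6. access berry: HIT. Next use of berry: step 7. Cache: [lime hen berry]
  7. access berry: HIT. Next use of berry: step 8. Cache: [lime hen berry]
  8. access berry: HIT. Next use of berry: never. Cache: [lime hen berry]
  9. access fox: MISS. Cache: [lime hen berry fox]
  10. access hen: HIT. Next use of hen: step 13. Cache: [lime hen berry fox]
  11. access bee: MISS. Cache: [lime hen berry fox bee]
  12. access fox: HIT. Next use of fox: never. Cache: [lime hen berry fox bee]
  13. access hen: HIT. Next use of hen: never. Cache: [lime hen berry fox bee]
  14. access lime: HIT. Next use of lime: never. Cache: [lime hen berry fox bee]
  15. access bee: HIT. Next use of bee: step 16. Cache: [lime hen berry fox bee]
  16. access bee: HIT. Next use of bee: step 17. Cache: [lime hen berry fox bee]
  17. access bee: HIT. Next use of bee: never. Cache: [lime hen berry fox bee]
  18. access apple: MISS. Cache: [lime hen berry fox bee apple]
  19. access bat: MISS, evict lime (next use: never). Cache: [hen berry fox bee apple bat]
Total: 12 hits, 7 misses, 1 evictions

Answer: 1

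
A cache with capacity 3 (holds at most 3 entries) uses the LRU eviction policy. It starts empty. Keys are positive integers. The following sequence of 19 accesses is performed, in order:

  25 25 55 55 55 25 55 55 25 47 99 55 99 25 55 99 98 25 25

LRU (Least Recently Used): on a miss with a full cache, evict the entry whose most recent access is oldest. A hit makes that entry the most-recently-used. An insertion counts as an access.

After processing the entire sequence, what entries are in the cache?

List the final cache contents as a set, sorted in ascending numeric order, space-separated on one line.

LRU simulation (capacity=3):
  1. access 25: MISS. Cache (LRU->MRU): [25]
  2. access 25: HIT. Cache (LRU->MRU): [25]
  3. access 55: MISS. Cache (LRU->MRU): [25 55]
  4. access 55: HIT. Cache (LRU->MRU): [25 55]
  5. access 55: HIT. Cache (LRU->MRU): [25 55]
  6. access 25: HIT. Cache (LRU->MRU): [55 25]
  7. access 55: HIT. Cache (LRU->MRU): [25 55]
  8. access 55: HIT. Cache (LRU->MRU): [25 55]
  9. access 25: HIT. Cache (LRU->MRU): [55 25]
  10. access 47: MISS. Cache (LRU->MRU): [55 25 47]
  11. access 99: MISS, evict 55. Cache (LRU->MRU): [25 47 99]
  12. access 55: MISS, evict 25. Cache (LRU->MRU): [47 99 55]
  13. access 99: HIT. Cache (LRU->MRU): [47 55 99]
  14. access 25: MISS, evict 47. Cache (LRU->MRU): [55 99 25]
  15. access 55: HIT. Cache (LRU->MRU): [99 25 55]
  16. access 99: HIT. Cache (LRU->MRU): [25 55 99]
  17. access 98: MISS, evict 25. Cache (LRU->MRU): [55 99 98]
  18. access 25: MISS, evict 55. Cache (LRU->MRU): [99 98 25]
  19. access 25: HIT. Cache (LRU->MRU): [99 98 25]
Total: 11 hits, 8 misses, 5 evictions

Answer: 25 98 99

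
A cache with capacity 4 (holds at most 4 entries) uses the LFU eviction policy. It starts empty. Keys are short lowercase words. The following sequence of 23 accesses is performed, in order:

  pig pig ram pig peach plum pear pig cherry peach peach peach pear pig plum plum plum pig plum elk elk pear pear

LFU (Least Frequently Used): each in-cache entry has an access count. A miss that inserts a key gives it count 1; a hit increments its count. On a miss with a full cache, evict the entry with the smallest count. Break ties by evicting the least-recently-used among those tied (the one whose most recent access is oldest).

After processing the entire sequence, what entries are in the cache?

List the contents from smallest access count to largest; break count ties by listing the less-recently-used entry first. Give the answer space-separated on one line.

Answer: pear peach plum pig

Derivation:
LFU simulation (capacity=4):
  1. access pig: MISS. Cache: [pig(c=1)]
  2. access pig: HIT, count now 2. Cache: [pig(c=2)]
  3. access ram: MISS. Cache: [ram(c=1) pig(c=2)]
  4. access pig: HIT, count now 3. Cache: [ram(c=1) pig(c=3)]
  5. access peach: MISS. Cache: [ram(c=1) peach(c=1) pig(c=3)]
  6. access plum: MISS. Cache: [ram(c=1) peach(c=1) plum(c=1) pig(c=3)]
  7. access pear: MISS, evict ram(c=1). Cache: [peach(c=1) plum(c=1) pear(c=1) pig(c=3)]
  8. access pig: HIT, count now 4. Cache: [peach(c=1) plum(c=1) pear(c=1) pig(c=4)]
  9. access cherry: MISS, evict peach(c=1). Cache: [plum(c=1) pear(c=1) cherry(c=1) pig(c=4)]
  10. access peach: MISS, evict plum(c=1). Cache: [pear(c=1) cherry(c=1) peach(c=1) pig(c=4)]
  11. access peach: HIT, count now 2. Cache: [pear(c=1) cherry(c=1) peach(c=2) pig(c=4)]
  12. access peach: HIT, count now 3. Cache: [pear(c=1) cherry(c=1) peach(c=3) pig(c=4)]
  13. access pear: HIT, count now 2. Cache: [cherry(c=1) pear(c=2) peach(c=3) pig(c=4)]
  14. access pig: HIT, count now 5. Cache: [cherry(c=1) pear(c=2) peach(c=3) pig(c=5)]
  15. access plum: MISS, evict cherry(c=1). Cache: [plum(c=1) pear(c=2) peach(c=3) pig(c=5)]
  16. access plum: HIT, count now 2. Cache: [pear(c=2) plum(c=2) peach(c=3) pig(c=5)]
  17. access plum: HIT, count now 3. Cache: [pear(c=2) peach(c=3) plum(c=3) pig(c=5)]
  18. access pig: HIT, count now 6. Cache: [pear(c=2) peach(c=3) plum(c=3) pig(c=6)]
  19. access plum: HIT, count now 4. Cache: [pear(c=2) peach(c=3) plum(c=4) pig(c=6)]
  20. access elk: MISS, evict pear(c=2). Cache: [elk(c=1) peach(c=3) plum(c=4) pig(c=6)]
  21. access elk: HIT, count now 2. Cache: [elk(c=2) peach(c=3) plum(c=4) pig(c=6)]
  22. access pear: MISS, evict elk(c=2). Cache: [pear(c=1) peach(c=3) plum(c=4) pig(c=6)]
  23. access pear: HIT, count now 2. Cache: [pear(c=2) peach(c=3) plum(c=4) pig(c=6)]
Total: 13 hits, 10 misses, 6 evictions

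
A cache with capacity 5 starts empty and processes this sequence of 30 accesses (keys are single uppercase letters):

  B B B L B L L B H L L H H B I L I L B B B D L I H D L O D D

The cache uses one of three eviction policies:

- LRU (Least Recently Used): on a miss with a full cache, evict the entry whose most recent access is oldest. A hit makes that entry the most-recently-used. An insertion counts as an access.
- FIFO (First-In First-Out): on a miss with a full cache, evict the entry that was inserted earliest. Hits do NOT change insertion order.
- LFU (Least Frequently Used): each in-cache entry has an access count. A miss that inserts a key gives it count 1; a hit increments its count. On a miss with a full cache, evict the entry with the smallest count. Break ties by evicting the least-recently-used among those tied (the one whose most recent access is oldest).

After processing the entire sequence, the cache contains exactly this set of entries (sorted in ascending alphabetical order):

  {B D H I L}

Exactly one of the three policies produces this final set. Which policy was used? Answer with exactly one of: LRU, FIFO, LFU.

Simulating under each policy and comparing final sets:
  LRU: final set = {D H I L O} -> differs
  FIFO: final set = {D H I L O} -> differs
  LFU: final set = {B D H I L} -> MATCHES target
Only LFU produces the target set.

Answer: LFU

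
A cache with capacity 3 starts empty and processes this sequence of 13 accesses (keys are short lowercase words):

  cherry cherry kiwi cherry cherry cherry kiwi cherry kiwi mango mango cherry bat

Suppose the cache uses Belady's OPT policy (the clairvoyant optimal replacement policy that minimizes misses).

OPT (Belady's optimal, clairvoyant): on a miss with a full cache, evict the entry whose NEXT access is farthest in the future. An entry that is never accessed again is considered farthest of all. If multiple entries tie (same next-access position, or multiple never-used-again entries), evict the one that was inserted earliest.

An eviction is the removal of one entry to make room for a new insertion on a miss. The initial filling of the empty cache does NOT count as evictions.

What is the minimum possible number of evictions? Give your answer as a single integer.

OPT (Belady) simulation (capacity=3):
  1. access cherry: MISS. Cache: [cherry]
  2. access cherry: HIT. Next use of cherry: step 4. Cache: [cherry]
  3. access kiwi: MISS. Cache: [cherry kiwi]
  4. access cherry: HIT. Next use of cherry: step 5. Cache: [cherry kiwi]
  5. access cherry: HIT. Next use of cherry: step 6. Cache: [cherry kiwi]
  6. access cherry: HIT. Next use of cherry: step 8. Cache: [cherry kiwi]
  7. access kiwi: HIT. Next use of kiwi: step 9. Cache: [cherry kiwi]
  8. access cherry: HIT. Next use of cherry: step 12. Cache: [cherry kiwi]
  9. access kiwi: HIT. Next use of kiwi: never. Cache: [cherry kiwi]
  10. access mango: MISS. Cache: [cherry kiwi mango]
  11. access mango: HIT. Next use of mango: never. Cache: [cherry kiwi mango]
  12. access cherry: HIT. Next use of cherry: never. Cache: [cherry kiwi mango]
  13. access bat: MISS, evict cherry (next use: never). Cache: [kiwi mango bat]
Total: 9 hits, 4 misses, 1 evictions

Answer: 1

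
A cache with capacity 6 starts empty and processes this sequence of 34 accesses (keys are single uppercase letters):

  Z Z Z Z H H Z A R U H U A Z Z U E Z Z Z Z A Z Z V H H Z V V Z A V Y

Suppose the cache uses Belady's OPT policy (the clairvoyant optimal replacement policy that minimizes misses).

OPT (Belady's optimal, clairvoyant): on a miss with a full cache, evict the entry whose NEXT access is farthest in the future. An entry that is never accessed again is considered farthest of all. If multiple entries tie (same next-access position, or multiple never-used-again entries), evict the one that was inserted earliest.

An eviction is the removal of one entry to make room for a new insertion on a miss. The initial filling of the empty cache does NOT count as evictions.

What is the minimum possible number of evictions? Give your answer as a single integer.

Answer: 2

Derivation:
OPT (Belady) simulation (capacity=6):
  1. access Z: MISS. Cache: [Z]
  2. access Z: HIT. Next use of Z: step 3. Cache: [Z]
  3. access Z: HIT. Next use of Z: step 4. Cache: [Z]
  4. access Z: HIT. Next use of Z: step 7. Cache: [Z]
  5. access H: MISS. Cache: [Z H]
  6. access H: HIT. Next use of H: step 11. Cache: [Z H]
  7. access Z: HIT. Next use of Z: step 14. Cache: [Z H]
  8. access A: MISS. Cache: [Z H A]
  9. access R: MISS. Cache: [Z H A R]
  10. access U: MISS. Cache: [Z H A R U]
  11. access H: HIT. Next use of H: step 26. Cache: [Z H A R U]
  12. access U: HIT. Next use of U: step 16. Cache: [Z H A R U]
  13. access A: HIT. Next use of A: step 22. Cache: [Z H A R U]
  14. access Z: HIT. Next use of Z: step 15. Cache: [Z H A R U]
  15. access Z: HIT. Next use of Z: step 18. Cache: [Z H A R U]
  16. access U: HIT. Next use of U: never. Cache: [Z H A R U]
  17. access E: MISS. Cache: [Z H A R U E]
  18. access Z: HIT. Next use of Z: step 19. Cache: [Z H A R U E]
  19. access Z: HIT. Next use of Z: step 20. Cache: [Z H A R U E]
  20. access Z: HIT. Next use of Z: step 21. Cache: [Z H A R U E]
  21. access Z: HIT. Next use of Z: step 23. Cache: [Z H A R U E]
  22. access A: HIT. Next use of A: step 32. Cache: [Z H A R U E]
  23. access Z: HIT. Next use of Z: step 24. Cache: [Z H A R U E]
  24. access Z: HIT. Next use of Z: step 28. Cache: [Z H A R U E]
  25. access V: MISS, evict R (next use: never). Cache: [Z H A U E V]
  26. access H: HIT. Next use of H: step 27. Cache: [Z H A U E V]
  27. access H: HIT. Next use of H: never. Cache: [Z H A U E V]
  28. access Z: HIT. Next use of Z: step 31. Cache: [Z H A U E V]
  29. access V: HIT. Next use of V: step 30. Cache: [Z H A U E V]
  30. access V: HIT. Next use of V: step 33. Cache: [Z H A U E V]
  31. access Z: HIT. Next use of Z: never. Cache: [Z H A U E V]
  32. access A: HIT. Next use of A: never. Cache: [Z H A U E V]
  33. access V: HIT. Next use of V: never. Cache: [Z H A U E V]
  34. access Y: MISS, evict Z (next use: never). Cache: [H A U E V Y]
Total: 26 hits, 8 misses, 2 evictions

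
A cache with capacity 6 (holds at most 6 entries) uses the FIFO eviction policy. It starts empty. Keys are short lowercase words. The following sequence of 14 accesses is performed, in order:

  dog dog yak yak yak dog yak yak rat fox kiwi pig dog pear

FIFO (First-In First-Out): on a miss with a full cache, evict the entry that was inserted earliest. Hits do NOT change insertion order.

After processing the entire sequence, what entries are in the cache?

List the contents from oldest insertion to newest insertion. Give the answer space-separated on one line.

FIFO simulation (capacity=6):
  1. access dog: MISS. Cache (old->new): [dog]
  2. access dog: HIT. Cache (old->new): [dog]
  3. access yak: MISS. Cache (old->new): [dog yak]
  4. access yak: HIT. Cache (old->new): [dog yak]
  5. access yak: HIT. Cache (old->new): [dog yak]
  6. access dog: HIT. Cache (old->new): [dog yak]
  7. access yak: HIT. Cache (old->new): [dog yak]
  8. access yak: HIT. Cache (old->new): [dog yak]
  9. access rat: MISS. Cache (old->new): [dog yak rat]
  10. access fox: MISS. Cache (old->new): [dog yak rat fox]
  11. access kiwi: MISS. Cache (old->new): [dog yak rat fox kiwi]
  12. access pig: MISS. Cache (old->new): [dog yak rat fox kiwi pig]
  13. access dog: HIT. Cache (old->new): [dog yak rat fox kiwi pig]
  14. access pear: MISS, evict dog. Cache (old->new): [yak rat fox kiwi pig pear]
Total: 7 hits, 7 misses, 1 evictions

Answer: yak rat fox kiwi pig pear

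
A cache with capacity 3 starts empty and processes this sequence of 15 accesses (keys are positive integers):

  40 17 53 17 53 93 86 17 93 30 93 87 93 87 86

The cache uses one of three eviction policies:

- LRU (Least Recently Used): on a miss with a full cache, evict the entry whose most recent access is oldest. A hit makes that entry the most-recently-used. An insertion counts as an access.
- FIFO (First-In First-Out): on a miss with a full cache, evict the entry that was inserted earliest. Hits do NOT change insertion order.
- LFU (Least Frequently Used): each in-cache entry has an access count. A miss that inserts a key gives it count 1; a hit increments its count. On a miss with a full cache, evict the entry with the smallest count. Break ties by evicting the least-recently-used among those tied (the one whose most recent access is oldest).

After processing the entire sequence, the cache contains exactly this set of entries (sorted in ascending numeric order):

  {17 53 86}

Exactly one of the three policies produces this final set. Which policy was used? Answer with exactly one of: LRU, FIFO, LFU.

Answer: LFU

Derivation:
Simulating under each policy and comparing final sets:
  LRU: final set = {86 87 93} -> differs
  FIFO: final set = {86 87 93} -> differs
  LFU: final set = {17 53 86} -> MATCHES target
Only LFU produces the target set.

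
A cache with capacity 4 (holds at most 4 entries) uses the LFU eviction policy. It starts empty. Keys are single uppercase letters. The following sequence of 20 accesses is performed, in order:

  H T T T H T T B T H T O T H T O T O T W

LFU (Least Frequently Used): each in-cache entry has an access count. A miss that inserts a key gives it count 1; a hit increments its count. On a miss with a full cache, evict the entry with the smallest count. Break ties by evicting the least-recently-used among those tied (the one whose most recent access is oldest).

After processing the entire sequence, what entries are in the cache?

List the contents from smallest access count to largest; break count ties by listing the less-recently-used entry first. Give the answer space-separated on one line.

Answer: W O H T

Derivation:
LFU simulation (capacity=4):
  1. access H: MISS. Cache: [H(c=1)]
  2. access T: MISS. Cache: [H(c=1) T(c=1)]
  3. access T: HIT, count now 2. Cache: [H(c=1) T(c=2)]
  4. access T: HIT, count now 3. Cache: [H(c=1) T(c=3)]
  5. access H: HIT, count now 2. Cache: [H(c=2) T(c=3)]
  6. access T: HIT, count now 4. Cache: [H(c=2) T(c=4)]
  7. access T: HIT, count now 5. Cache: [H(c=2) T(c=5)]
  8. access B: MISS. Cache: [B(c=1) H(c=2) T(c=5)]
  9. access T: HIT, count now 6. Cache: [B(c=1) H(c=2) T(c=6)]
  10. access H: HIT, count now 3. Cache: [B(c=1) H(c=3) T(c=6)]
  11. access T: HIT, count now 7. Cache: [B(c=1) H(c=3) T(c=7)]
  12. access O: MISS. Cache: [B(c=1) O(c=1) H(c=3) T(c=7)]
  13. access T: HIT, count now 8. Cache: [B(c=1) O(c=1) H(c=3) T(c=8)]
  14. access H: HIT, count now 4. Cache: [B(c=1) O(c=1) H(c=4) T(c=8)]
  15. access T: HIT, count now 9. Cache: [B(c=1) O(c=1) H(c=4) T(c=9)]
  16. access O: HIT, count now 2. Cache: [B(c=1) O(c=2) H(c=4) T(c=9)]
  17. access T: HIT, count now 10. Cache: [B(c=1) O(c=2) H(c=4) T(c=10)]
  18. access O: HIT, count now 3. Cache: [B(c=1) O(c=3) H(c=4) T(c=10)]
  19. access T: HIT, count now 11. Cache: [B(c=1) O(c=3) H(c=4) T(c=11)]
  20. access W: MISS, evict B(c=1). Cache: [W(c=1) O(c=3) H(c=4) T(c=11)]
Total: 15 hits, 5 misses, 1 evictions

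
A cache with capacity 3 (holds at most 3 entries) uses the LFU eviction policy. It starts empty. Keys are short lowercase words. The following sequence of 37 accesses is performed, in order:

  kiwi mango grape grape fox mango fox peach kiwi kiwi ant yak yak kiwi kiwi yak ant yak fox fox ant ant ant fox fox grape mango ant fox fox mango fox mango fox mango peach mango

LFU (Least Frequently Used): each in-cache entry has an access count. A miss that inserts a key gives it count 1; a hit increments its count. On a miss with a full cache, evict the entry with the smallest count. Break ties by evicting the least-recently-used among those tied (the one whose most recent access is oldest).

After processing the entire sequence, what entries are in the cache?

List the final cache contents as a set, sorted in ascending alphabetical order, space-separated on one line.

Answer: kiwi mango yak

Derivation:
LFU simulation (capacity=3):
  1. access kiwi: MISS. Cache: [kiwi(c=1)]
  2. access mango: MISS. Cache: [kiwi(c=1) mango(c=1)]
  3. access grape: MISS. Cache: [kiwi(c=1) mango(c=1) grape(c=1)]
  4. access grape: HIT, count now 2. Cache: [kiwi(c=1) mango(c=1) grape(c=2)]
  5. access fox: MISS, evict kiwi(c=1). Cache: [mango(c=1) fox(c=1) grape(c=2)]
  6. access mango: HIT, count now 2. Cache: [fox(c=1) grape(c=2) mango(c=2)]
  7. access fox: HIT, count now 2. Cache: [grape(c=2) mango(c=2) fox(c=2)]
  8. access peach: MISS, evict grape(c=2). Cache: [peach(c=1) mango(c=2) fox(c=2)]
  9. access kiwi: MISS, evict peach(c=1). Cache: [kiwi(c=1) mango(c=2) fox(c=2)]
  10. access kiwi: HIT, count now 2. Cache: [mango(c=2) fox(c=2) kiwi(c=2)]
  11. access ant: MISS, evict mango(c=2). Cache: [ant(c=1) fox(c=2) kiwi(c=2)]
  12. access yak: MISS, evict ant(c=1). Cache: [yak(c=1) fox(c=2) kiwi(c=2)]
  13. access yak: HIT, count now 2. Cache: [fox(c=2) kiwi(c=2) yak(c=2)]
  14. access kiwi: HIT, count now 3. Cache: [fox(c=2) yak(c=2) kiwi(c=3)]
  15. access kiwi: HIT, count now 4. Cache: [fox(c=2) yak(c=2) kiwi(c=4)]
  16. access yak: HIT, count now 3. Cache: [fox(c=2) yak(c=3) kiwi(c=4)]
  17. access ant: MISS, evict fox(c=2). Cache: [ant(c=1) yak(c=3) kiwi(c=4)]
  18. access yak: HIT, count now 4. Cache: [ant(c=1) kiwi(c=4) yak(c=4)]
  19. access fox: MISS, evict ant(c=1). Cache: [fox(c=1) kiwi(c=4) yak(c=4)]
  20. access fox: HIT, count now 2. Cache: [fox(c=2) kiwi(c=4) yak(c=4)]
  21. access ant: MISS, evict fox(c=2). Cache: [ant(c=1) kiwi(c=4) yak(c=4)]
  22. access ant: HIT, count now 2. Cache: [ant(c=2) kiwi(c=4) yak(c=4)]
  23. access ant: HIT, count now 3. Cache: [ant(c=3) kiwi(c=4) yak(c=4)]
  24. access fox: MISS, evict ant(c=3). Cache: [fox(c=1) kiwi(c=4) yak(c=4)]
  25. access fox: HIT, count now 2. Cache: [fox(c=2) kiwi(c=4) yak(c=4)]
  26. access grape: MISS, evict fox(c=2). Cache: [grape(c=1) kiwi(c=4) yak(c=4)]
  27. access mango: MISS, evict grape(c=1). Cache: [mango(c=1) kiwi(c=4) yak(c=4)]
  28. access ant: MISS, evict mango(c=1). Cache: [ant(c=1) kiwi(c=4) yak(c=4)]
  29. access fox: MISS, evict ant(c=1). Cache: [fox(c=1) kiwi(c=4) yak(c=4)]
  30. access fox: HIT, count now 2. Cache: [fox(c=2) kiwi(c=4) yak(c=4)]
  31. access mango: MISS, evict fox(c=2). Cache: [mango(c=1) kiwi(c=4) yak(c=4)]
  32. access fox: MISS, evict mango(c=1). Cache: [fox(c=1) kiwi(c=4) yak(c=4)]
  33. access mango: MISS, evict fox(c=1). Cache: [mango(c=1) kiwi(c=4) yak(c=4)]
  34. access fox: MISS, evict mango(c=1). Cache: [fox(c=1) kiwi(c=4) yak(c=4)]
  35. access mango: MISS, evict fox(c=1). Cache: [mango(c=1) kiwi(c=4) yak(c=4)]
  36. access peach: MISS, evict mango(c=1). Cache: [peach(c=1) kiwi(c=4) yak(c=4)]
  37. access mango: MISS, evict peach(c=1). Cache: [mango(c=1) kiwi(c=4) yak(c=4)]
Total: 14 hits, 23 misses, 20 evictions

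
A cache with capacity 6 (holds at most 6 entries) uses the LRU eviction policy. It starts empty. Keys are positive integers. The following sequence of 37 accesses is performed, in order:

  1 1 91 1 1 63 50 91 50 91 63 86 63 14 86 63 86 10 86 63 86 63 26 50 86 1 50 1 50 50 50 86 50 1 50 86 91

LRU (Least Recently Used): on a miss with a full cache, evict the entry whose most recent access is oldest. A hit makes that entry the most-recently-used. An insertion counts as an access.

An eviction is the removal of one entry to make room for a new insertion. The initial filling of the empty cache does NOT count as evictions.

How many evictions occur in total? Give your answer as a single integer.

Answer: 5

Derivation:
LRU simulation (capacity=6):
  1. access 1: MISS. Cache (LRU->MRU): [1]
  2. access 1: HIT. Cache (LRU->MRU): [1]
  3. access 91: MISS. Cache (LRU->MRU): [1 91]
  4. access 1: HIT. Cache (LRU->MRU): [91 1]
  5. access 1: HIT. Cache (LRU->MRU): [91 1]
  6. access 63: MISS. Cache (LRU->MRU): [91 1 63]
  7. access 50: MISS. Cache (LRU->MRU): [91 1 63 50]
  8. access 91: HIT. Cache (LRU->MRU): [1 63 50 91]
  9. access 50: HIT. Cache (LRU->MRU): [1 63 91 50]
  10. access 91: HIT. Cache (LRU->MRU): [1 63 50 91]
  11. access 63: HIT. Cache (LRU->MRU): [1 50 91 63]
  12. access 86: MISS. Cache (LRU->MRU): [1 50 91 63 86]
  13. access 63: HIT. Cache (LRU->MRU): [1 50 91 86 63]
  14. access 14: MISS. Cache (LRU->MRU): [1 50 91 86 63 14]
  15. access 86: HIT. Cache (LRU->MRU): [1 50 91 63 14 86]
  16. access 63: HIT. Cache (LRU->MRU): [1 50 91 14 86 63]
  17. access 86: HIT. Cache (LRU->MRU): [1 50 91 14 63 86]
  18. access 10: MISS, evict 1. Cache (LRU->MRU): [50 91 14 63 86 10]
  19. access 86: HIT. Cache (LRU->MRU): [50 91 14 63 10 86]
  20. access 63: HIT. Cache (LRU->MRU): [50 91 14 10 86 63]
  21. access 86: HIT. Cache (LRU->MRU): [50 91 14 10 63 86]
  22. access 63: HIT. Cache (LRU->MRU): [50 91 14 10 86 63]
  23. access 26: MISS, evict 50. Cache (LRU->MRU): [91 14 10 86 63 26]
  24. access 50: MISS, evict 91. Cache (LRU->MRU): [14 10 86 63 26 50]
  25. access 86: HIT. Cache (LRU->MRU): [14 10 63 26 50 86]
  26. access 1: MISS, evict 14. Cache (LRU->MRU): [10 63 26 50 86 1]
  27. access 50: HIT. Cache (LRU->MRU): [10 63 26 86 1 50]
  28. access 1: HIT. Cache (LRU->MRU): [10 63 26 86 50 1]
  29. access 50: HIT. Cache (LRU->MRU): [10 63 26 86 1 50]
  30. access 50: HIT. Cache (LRU->MRU): [10 63 26 86 1 50]
  31. access 50: HIT. Cache (LRU->MRU): [10 63 26 86 1 50]
  32. access 86: HIT. Cache (LRU->MRU): [10 63 26 1 50 86]
  33. access 50: HIT. Cache (LRU->MRU): [10 63 26 1 86 50]
  34. access 1: HIT. Cache (LRU->MRU): [10 63 26 86 50 1]
  35. access 50: HIT. Cache (LRU->MRU): [10 63 26 86 1 50]
  36. access 86: HIT. Cache (LRU->MRU): [10 63 26 1 50 86]
  37. access 91: MISS, evict 10. Cache (LRU->MRU): [63 26 1 50 86 91]
Total: 26 hits, 11 misses, 5 evictions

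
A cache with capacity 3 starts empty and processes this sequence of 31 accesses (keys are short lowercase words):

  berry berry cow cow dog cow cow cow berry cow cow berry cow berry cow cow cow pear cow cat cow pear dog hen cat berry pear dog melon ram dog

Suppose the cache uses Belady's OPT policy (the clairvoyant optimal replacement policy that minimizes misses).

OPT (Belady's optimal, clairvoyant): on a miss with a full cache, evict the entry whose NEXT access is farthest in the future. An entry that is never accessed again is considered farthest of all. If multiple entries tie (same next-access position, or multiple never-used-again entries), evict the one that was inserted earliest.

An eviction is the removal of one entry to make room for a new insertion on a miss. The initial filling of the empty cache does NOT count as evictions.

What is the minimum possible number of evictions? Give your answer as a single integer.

Answer: 8

Derivation:
OPT (Belady) simulation (capacity=3):
  1. access berry: MISS. Cache: [berry]
  2. access berry: HIT. Next use of berry: step 9. Cache: [berry]
  3. access cow: MISS. Cache: [berry cow]
  4. access cow: HIT. Next use of cow: step 6. Cache: [berry cow]
  5. access dog: MISS. Cache: [berry cow dog]
  6. access cow: HIT. Next use of cow: step 7. Cache: [berry cow dog]
  7. access cow: HIT. Next use of cow: step 8. Cache: [berry cow dog]
  8. access cow: HIT. Next use of cow: step 10. Cache: [berry cow dog]
  9. access berry: HIT. Next use of berry: step 12. Cache: [berry cow dog]
  10. access cow: HIT. Next use of cow: step 11. Cache: [berry cow dog]
  11. access cow: HIT. Next use of cow: step 13. Cache: [berry cow dog]
  12. access berry: HIT. Next use of berry: step 14. Cache: [berry cow dog]
  13. access cow: HIT. Next use of cow: step 15. Cache: [berry cow dog]
  14. access berry: HIT. Next use of berry: step 26. Cache: [berry cow dog]
  15. access cow: HIT. Next use of cow: step 16. Cache: [berry cow dog]
  16. access cow: HIT. Next use of cow: step 17. Cache: [berry cow dog]
  17. access cow: HIT. Next use of cow: step 19. Cache: [berry cow dog]
  18. access pear: MISS, evict berry (next use: step 26). Cache: [cow dog pear]
  19. access cow: HIT. Next use of cow: step 21. Cache: [cow dog pear]
  20. access cat: MISS, evict dog (next use: step 23). Cache: [cow pear cat]
  21. access cow: HIT. Next use of cow: never. Cache: [cow pear cat]
  22. access pear: HIT. Next use of pear: step 27. Cache: [cow pear cat]
  23. access dog: MISS, evict cow (next use: never). Cache: [pear cat dog]
  24. access hen: MISS, evict dog (next use: step 28). Cache: [pear cat hen]
  25. access cat: HIT. Next use of cat: never. Cache: [pear cat hen]
  26. access berry: MISS, evict cat (next use: never). Cache: [pear hen berry]
  27. access pear: HIT. Next use of pear: never. Cache: [pear hen berry]
  28. access dog: MISS, evict pear (next use: never). Cache: [hen berry dog]
  29. access melon: MISS, evict hen (next use: never). Cache: [berry dog melon]
  30. access ram: MISS, evict berry (next use: never). Cache: [dog melon ram]
  31. access dog: HIT. Next use of dog: never. Cache: [dog melon ram]
Total: 20 hits, 11 misses, 8 evictions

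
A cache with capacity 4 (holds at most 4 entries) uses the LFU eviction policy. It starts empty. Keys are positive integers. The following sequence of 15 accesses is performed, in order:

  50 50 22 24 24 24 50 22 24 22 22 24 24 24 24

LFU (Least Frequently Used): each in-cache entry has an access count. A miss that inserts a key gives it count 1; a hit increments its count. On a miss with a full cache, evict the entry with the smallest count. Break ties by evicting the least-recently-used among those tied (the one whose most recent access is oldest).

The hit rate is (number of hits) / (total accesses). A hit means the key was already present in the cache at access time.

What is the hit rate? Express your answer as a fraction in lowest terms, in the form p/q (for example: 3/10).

LFU simulation (capacity=4):
  1. access 50: MISS. Cache: [50(c=1)]
  2. access 50: HIT, count now 2. Cache: [50(c=2)]
  3. access 22: MISS. Cache: [22(c=1) 50(c=2)]
  4. access 24: MISS. Cache: [22(c=1) 24(c=1) 50(c=2)]
  5. access 24: HIT, count now 2. Cache: [22(c=1) 50(c=2) 24(c=2)]
  6. access 24: HIT, count now 3. Cache: [22(c=1) 50(c=2) 24(c=3)]
  7. access 50: HIT, count now 3. Cache: [22(c=1) 24(c=3) 50(c=3)]
  8. access 22: HIT, count now 2. Cache: [22(c=2) 24(c=3) 50(c=3)]
  9. access 24: HIT, count now 4. Cache: [22(c=2) 50(c=3) 24(c=4)]
  10. access 22: HIT, count now 3. Cache: [50(c=3) 22(c=3) 24(c=4)]
  11. access 22: HIT, count now 4. Cache: [50(c=3) 24(c=4) 22(c=4)]
  12. access 24: HIT, count now 5. Cache: [50(c=3) 22(c=4) 24(c=5)]
  13. access 24: HIT, count now 6. Cache: [50(c=3) 22(c=4) 24(c=6)]
  14. access 24: HIT, count now 7. Cache: [50(c=3) 22(c=4) 24(c=7)]
  15. access 24: HIT, count now 8. Cache: [50(c=3) 22(c=4) 24(c=8)]
Total: 12 hits, 3 misses, 0 evictions

Hit rate = 12/15 = 4/5

Answer: 4/5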